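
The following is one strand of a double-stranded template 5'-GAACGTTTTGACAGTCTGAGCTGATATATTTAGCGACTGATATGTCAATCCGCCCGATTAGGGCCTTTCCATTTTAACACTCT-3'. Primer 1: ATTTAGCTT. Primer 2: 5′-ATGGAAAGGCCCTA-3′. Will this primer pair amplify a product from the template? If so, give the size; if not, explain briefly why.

Primer 1 (ATTTAGCTT) does not match the top strand, and its reverse complement AAGCTAAAT does not match either.
With no annealing site for primer 1, no amplification occurs.

No product — primer 1 has no binding site in the template.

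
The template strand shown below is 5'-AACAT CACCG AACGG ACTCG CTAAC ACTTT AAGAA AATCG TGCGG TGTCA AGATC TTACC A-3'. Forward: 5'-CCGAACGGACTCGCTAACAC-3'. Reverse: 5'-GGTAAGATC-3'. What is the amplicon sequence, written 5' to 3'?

The forward primer matches the template at positions 8–27.
Reverse complement of the reverse primer: GATCTTACC. This occurs on the top strand at positions 52–60.
The product is the template from position 8 through 60 (53 bp).

5'-CCGAACGGACTCGCTAACACTTTAAGAAAATCGTGCGGTGTCAAGATCTTACC-3'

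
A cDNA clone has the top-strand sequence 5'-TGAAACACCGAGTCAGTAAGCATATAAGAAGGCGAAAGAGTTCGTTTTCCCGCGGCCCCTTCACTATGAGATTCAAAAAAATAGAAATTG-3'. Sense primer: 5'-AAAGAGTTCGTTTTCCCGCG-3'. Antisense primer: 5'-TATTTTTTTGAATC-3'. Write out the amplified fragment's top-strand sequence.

5'-AAAGAGTTCGTTTTCCCGCGGCCCCTTCACTATGAGATTCAAAAAAATA-3'

Forward primer AAAGAGTTCGTTTTCCCGCG is found on the top strand at positions 35–54.
Taking the reverse complement of TATTTTTTTGAATC gives GATTCAAAAAAATA, found at positions 70–83 on the template; the primer anneals here to the top strand with its 3' end pointing upstream.
The product is the template from position 35 through 83 (49 bp).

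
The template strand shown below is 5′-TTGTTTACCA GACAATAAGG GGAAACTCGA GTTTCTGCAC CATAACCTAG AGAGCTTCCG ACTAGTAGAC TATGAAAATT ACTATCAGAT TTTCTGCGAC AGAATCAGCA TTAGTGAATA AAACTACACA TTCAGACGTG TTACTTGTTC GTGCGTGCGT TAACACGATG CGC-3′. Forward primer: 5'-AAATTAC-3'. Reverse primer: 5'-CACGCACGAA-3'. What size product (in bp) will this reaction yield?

82 bp

Forward primer AAATTAC is found on the top strand at positions 76–82.
Reverse complement of the reverse primer: TTCGTGCGTG. This occurs on the top strand at positions 148–157.
Amplicon spans positions 76–157: 82 bp.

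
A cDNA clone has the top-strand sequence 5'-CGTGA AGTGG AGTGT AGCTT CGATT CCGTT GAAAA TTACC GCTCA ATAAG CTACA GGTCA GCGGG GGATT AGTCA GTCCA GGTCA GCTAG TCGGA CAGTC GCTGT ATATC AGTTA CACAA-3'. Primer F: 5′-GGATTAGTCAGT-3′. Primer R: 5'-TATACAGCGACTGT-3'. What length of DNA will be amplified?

Forward primer GGATTAGTCAGT is found on the top strand at positions 66–77.
Taking the reverse complement of TATACAGCGACTGT gives ACAGTCGCTGTATA, found at positions 95–108 on the template; the primer anneals here to the top strand with its 3' end pointing upstream.
Amplicon spans positions 66–108: 43 bp.

43 bp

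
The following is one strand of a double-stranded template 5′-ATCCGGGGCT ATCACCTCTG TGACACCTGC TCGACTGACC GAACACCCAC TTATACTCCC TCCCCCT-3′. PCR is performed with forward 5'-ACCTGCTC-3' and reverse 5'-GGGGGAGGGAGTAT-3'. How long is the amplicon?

Scanning the template, ACCTGCTC occurs at positions 25–32; this primer anneals to the bottom strand there with its 3' end pointing downstream.
Taking the reverse complement of GGGGGAGGGAGTAT gives ATACTCCCTCCCCC, found at positions 53–66 on the template; the primer anneals here to the top strand with its 3' end pointing upstream.
The product runs from position 25 to position 66, so its length is 66 − 25 + 1 = 42 bp.

42 bp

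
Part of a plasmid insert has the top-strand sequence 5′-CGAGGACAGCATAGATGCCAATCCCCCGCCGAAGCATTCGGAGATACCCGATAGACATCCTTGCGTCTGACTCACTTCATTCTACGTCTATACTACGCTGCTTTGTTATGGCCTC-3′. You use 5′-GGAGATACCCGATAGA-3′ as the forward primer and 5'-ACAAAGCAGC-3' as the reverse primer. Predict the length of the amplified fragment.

67 bp

The forward primer matches the template at positions 40–55.
Reverse complement of the reverse primer: GCTGCTTTGT. This occurs on the top strand at positions 97–106.
The product runs from position 40 to position 106, so its length is 106 − 40 + 1 = 67 bp.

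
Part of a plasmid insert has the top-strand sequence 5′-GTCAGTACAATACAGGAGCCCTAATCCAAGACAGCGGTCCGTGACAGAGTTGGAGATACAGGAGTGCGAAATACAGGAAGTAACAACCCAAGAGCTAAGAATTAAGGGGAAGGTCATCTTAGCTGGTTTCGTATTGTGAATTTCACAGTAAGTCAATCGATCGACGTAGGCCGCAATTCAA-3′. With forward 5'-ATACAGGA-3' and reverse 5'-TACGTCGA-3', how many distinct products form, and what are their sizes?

The forward primer ATACAGGA matches the top strand at positions 10–17, 56–63, 71–78.
The reverse primer's reverse complement is TCGACGTA, matching at positions 161–168.
Each forward site pairs with the reverse site to give a product ending at position 168: sizes 159, 113, 98 bp.

Three products: 159 bp, 113 bp, 98 bp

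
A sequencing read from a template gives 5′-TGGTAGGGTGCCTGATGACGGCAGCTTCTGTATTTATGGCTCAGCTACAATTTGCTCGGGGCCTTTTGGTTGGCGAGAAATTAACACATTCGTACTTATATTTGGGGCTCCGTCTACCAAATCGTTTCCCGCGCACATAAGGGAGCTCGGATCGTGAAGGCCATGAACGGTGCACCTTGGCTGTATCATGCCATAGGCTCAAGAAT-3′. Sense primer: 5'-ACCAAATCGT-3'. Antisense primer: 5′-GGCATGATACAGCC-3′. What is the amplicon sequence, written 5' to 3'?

5'-ACCAAATCGTTTCCCGCGCACATAAGGGAGCTCGGATCGTGAAGGCCATGAACGGTGCACCTTGGCTGTATCATGCC-3'

Forward primer ACCAAATCGT is found on the top strand at positions 116–125.
The reverse primer's reverse complement is GGCTGTATCATGCC, which matches the template at positions 179–192.
The product is the template from position 116 through 192 (77 bp).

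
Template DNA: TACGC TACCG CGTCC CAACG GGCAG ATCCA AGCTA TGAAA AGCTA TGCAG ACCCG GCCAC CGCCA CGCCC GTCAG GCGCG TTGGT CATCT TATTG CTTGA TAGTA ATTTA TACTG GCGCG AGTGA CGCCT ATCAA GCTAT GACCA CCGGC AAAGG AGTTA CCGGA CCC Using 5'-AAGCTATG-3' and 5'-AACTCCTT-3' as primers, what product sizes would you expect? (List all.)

130 bp, 120 bp, 26 bp

The forward primer AAGCTATG matches the top strand at positions 30–37, 40–47, 134–141.
The reverse primer's reverse complement is AAGGAGTT, matching at positions 152–159.
Each forward site pairs with the reverse site to give a product ending at position 159: sizes 130, 120, 26 bp.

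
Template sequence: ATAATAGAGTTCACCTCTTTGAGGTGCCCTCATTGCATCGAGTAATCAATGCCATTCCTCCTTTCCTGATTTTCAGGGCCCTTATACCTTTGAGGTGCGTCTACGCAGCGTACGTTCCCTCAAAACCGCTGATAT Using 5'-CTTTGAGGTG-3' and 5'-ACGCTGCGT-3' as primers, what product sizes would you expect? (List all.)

The forward primer CTTTGAGGTG matches the top strand at positions 17–26, 88–97.
The reverse primer's reverse complement is ACGCAGCGT, matching at positions 103–111.
Each forward site pairs with the reverse site to give a product ending at position 111: sizes 95, 24 bp.

95 bp, 24 bp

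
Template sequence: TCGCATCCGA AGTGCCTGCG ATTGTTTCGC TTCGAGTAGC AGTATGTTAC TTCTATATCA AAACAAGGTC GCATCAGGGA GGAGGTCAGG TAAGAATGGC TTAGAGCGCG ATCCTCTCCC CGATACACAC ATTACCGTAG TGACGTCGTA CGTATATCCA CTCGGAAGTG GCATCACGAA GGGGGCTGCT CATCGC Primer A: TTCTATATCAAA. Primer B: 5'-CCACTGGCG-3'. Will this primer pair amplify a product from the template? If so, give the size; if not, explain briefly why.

No product — primer B has no binding site in the template.

Primer B (CCACTGGCG) does not match the top strand, and its reverse complement CGCCAGTGG does not match either.
With no annealing site for primer B, no amplification occurs.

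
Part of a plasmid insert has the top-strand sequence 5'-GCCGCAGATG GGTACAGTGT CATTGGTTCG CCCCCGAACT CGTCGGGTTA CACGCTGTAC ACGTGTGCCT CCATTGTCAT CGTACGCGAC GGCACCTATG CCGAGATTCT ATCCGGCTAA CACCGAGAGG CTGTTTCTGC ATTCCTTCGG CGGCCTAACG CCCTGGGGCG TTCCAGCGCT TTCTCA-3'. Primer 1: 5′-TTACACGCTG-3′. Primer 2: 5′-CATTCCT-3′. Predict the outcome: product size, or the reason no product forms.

No product — both primers anneal to the same strand and extend in the same direction.

Primer 1 (TTACACGCTG) matches the top strand at positions 48–57 (3' end points downstream).
Primer 2 (CATTCCT) also matches the top strand directly, at positions 140–146 — its reverse complement AGGAATG is not present.
Both primers anneal to the bottom strand with 3' ends pointing the same way, so neither can prime synthesis back toward the other.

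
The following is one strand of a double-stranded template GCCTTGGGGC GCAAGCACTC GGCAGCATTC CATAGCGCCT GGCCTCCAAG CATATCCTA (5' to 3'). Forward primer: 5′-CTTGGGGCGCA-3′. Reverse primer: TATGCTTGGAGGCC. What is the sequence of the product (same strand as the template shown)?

Forward primer CTTGGGGCGCA is found on the top strand at positions 3–13.
Taking the reverse complement of TATGCTTGGAGGCC gives GGCCTCCAAGCATA, found at positions 41–54 on the template; the primer anneals here to the top strand with its 3' end pointing upstream.
The product is the template from position 3 through 54 (52 bp).

5'-CTTGGGGCGCAAGCACTCGGCAGCATTCCATAGCGCCTGGCCTCCAAGCATA-3'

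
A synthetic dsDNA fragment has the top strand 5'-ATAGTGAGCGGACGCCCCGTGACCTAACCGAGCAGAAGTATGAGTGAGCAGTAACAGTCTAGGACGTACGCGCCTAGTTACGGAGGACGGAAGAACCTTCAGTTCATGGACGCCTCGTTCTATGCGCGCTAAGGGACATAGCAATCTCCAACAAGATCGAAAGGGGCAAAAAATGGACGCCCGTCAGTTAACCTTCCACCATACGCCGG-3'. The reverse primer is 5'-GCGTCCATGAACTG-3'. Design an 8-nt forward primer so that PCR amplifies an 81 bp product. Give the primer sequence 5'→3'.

5'-CAGAAGTA-3'

The reverse primer's reverse complement CAGTTCATGGACGC matches the template at positions 100–113, so the product ends at position 113.
An 81 bp product then starts at position 113 − 81 + 1 = 33.
The forward primer is identical to the top strand there: CAGAAGTA.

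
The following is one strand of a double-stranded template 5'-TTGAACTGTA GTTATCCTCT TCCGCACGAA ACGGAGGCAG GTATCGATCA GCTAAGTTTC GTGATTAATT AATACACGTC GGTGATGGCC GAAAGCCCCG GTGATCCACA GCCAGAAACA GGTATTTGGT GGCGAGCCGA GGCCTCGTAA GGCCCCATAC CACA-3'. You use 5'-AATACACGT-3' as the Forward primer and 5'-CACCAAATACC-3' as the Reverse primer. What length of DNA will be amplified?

The forward primer matches the template at positions 71–79.
The reverse primer's reverse complement is GGTATTTGGTG, which matches the template at positions 121–131.
Product length = (reverse-primer end) − (forward-primer start) + 1 = 131 − 71 + 1 = 61 bp.

61 bp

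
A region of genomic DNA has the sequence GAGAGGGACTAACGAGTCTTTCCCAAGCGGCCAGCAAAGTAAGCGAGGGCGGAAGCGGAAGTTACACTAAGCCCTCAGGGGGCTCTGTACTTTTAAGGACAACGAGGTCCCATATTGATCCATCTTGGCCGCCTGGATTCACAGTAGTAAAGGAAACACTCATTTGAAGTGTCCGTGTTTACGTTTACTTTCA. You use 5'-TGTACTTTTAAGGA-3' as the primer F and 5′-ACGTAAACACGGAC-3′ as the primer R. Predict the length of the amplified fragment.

Scanning the template, TGTACTTTTAAGGA occurs at positions 86–99; this primer anneals to the bottom strand there with its 3' end pointing downstream.
Reverse complement of the reverse primer: GTCCGTGTTTACGT. This occurs on the top strand at positions 171–184.
Product length = (reverse-primer end) − (forward-primer start) + 1 = 184 − 86 + 1 = 99 bp.

99 bp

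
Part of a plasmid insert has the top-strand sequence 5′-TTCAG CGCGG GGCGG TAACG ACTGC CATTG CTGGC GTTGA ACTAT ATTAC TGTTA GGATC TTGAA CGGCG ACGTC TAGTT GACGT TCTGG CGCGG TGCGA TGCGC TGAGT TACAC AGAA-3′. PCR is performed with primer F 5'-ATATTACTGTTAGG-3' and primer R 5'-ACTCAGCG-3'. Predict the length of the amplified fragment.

Forward primer ATATTACTGTTAGG is found on the top strand at positions 44–57.
Reverse complement of the reverse primer: CGCTGAGT. This occurs on the top strand at positions 103–110.
Product length = (reverse-primer end) − (forward-primer start) + 1 = 110 − 44 + 1 = 67 bp.

67 bp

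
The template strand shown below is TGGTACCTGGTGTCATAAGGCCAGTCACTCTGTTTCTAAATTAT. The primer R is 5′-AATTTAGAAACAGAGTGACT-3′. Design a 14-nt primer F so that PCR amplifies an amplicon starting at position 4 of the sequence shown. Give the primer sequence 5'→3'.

5'-TACCTGGTGTCATA-3'

The reverse primer's reverse complement AGTCACTCTGTTTCTAAATT matches the template at positions 23–42; the product starts at position 4.
The forward primer is identical to the top strand over positions 4–17: TACCTGGTGTCATA.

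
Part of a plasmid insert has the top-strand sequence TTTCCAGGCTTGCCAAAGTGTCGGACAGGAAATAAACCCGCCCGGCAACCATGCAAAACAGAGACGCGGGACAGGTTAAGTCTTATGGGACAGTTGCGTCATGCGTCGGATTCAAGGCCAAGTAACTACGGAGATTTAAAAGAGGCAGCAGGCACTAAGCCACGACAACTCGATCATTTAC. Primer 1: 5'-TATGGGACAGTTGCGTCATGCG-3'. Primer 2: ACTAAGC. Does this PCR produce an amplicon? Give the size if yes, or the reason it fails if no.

Primer 1 (TATGGGACAGTTGCGTCATGCG) matches the top strand at positions 84–105 (3' end points downstream).
Primer 2 (ACTAAGC) also matches the top strand directly, at positions 154–160 — its reverse complement GCTTAGT is not present.
Both primers anneal to the bottom strand with 3' ends pointing the same way, so neither can prime synthesis back toward the other.

No product — both primers anneal to the same strand and extend in the same direction.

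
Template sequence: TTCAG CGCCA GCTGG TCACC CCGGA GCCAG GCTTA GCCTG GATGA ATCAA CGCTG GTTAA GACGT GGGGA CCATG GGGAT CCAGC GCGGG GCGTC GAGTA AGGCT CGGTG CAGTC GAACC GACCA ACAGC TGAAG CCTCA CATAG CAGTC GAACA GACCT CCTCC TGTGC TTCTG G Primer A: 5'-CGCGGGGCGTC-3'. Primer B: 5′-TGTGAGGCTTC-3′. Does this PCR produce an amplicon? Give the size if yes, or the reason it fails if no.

Primer A (CGCGGGGCGTC) matches the top strand at positions 85–95; it acts as a forward primer.
Primer B's reverse complement is GAAGCCTCACA, matching the top strand at positions 132–142; it acts as a reverse primer.
The 3' ends face each other across positions 85–142, giving a 58 bp product.

Yes — a 58 bp product.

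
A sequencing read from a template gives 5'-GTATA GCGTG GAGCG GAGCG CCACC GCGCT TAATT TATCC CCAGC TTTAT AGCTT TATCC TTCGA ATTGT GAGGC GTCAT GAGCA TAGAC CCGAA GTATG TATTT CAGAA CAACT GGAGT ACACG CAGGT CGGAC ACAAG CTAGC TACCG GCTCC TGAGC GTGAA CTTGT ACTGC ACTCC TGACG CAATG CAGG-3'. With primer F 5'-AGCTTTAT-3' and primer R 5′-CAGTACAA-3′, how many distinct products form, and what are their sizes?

Two products: 132 bp, 124 bp

The forward primer AGCTTTAT matches the top strand at positions 43–50, 51–58.
The reverse primer's reverse complement is TTGTACTG, matching at positions 167–174.
Each forward site pairs with the reverse site to give a product ending at position 174: sizes 132, 124 bp.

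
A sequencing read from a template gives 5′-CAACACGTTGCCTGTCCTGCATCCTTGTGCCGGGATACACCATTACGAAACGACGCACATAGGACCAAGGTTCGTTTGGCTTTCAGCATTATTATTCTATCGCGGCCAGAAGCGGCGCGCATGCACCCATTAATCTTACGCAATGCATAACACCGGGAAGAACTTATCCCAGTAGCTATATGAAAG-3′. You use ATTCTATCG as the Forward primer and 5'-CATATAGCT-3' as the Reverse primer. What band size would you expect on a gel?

Forward primer ATTCTATCG is found on the top strand at positions 94–102.
The reverse primer's reverse complement is AGCTATATG, which matches the template at positions 174–182.
Amplicon spans positions 94–182: 89 bp.

89 bp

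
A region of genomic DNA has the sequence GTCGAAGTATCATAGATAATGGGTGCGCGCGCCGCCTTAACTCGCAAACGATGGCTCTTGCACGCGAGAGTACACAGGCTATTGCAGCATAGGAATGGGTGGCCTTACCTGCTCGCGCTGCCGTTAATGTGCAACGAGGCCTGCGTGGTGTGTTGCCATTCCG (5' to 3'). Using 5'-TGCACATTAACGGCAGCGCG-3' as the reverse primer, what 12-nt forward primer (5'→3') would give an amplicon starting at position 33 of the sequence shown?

5'-CGCCTTAACTCG-3'

The reverse primer's reverse complement CGCGCTGCCGTTAATGTGCA matches the template at positions 114–133; the product starts at position 33.
The forward primer is identical to the top strand over positions 33–44: CGCCTTAACTCG.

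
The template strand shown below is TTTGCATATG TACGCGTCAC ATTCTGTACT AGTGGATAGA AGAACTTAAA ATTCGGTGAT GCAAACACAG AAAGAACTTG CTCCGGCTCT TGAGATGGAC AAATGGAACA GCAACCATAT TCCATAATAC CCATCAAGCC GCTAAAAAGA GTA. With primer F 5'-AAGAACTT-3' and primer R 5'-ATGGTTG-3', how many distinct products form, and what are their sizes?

The forward primer AAGAACTT matches the top strand at positions 40–47, 72–79.
The reverse primer's reverse complement is CAACCAT, matching at positions 112–118.
Each forward site pairs with the reverse site to give a product ending at position 118: sizes 79, 47 bp.

Two products: 79 bp, 47 bp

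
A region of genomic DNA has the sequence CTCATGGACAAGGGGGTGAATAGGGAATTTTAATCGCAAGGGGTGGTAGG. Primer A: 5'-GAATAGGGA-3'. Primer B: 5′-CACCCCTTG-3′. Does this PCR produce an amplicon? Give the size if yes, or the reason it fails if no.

Primer A (GAATAGGGA) matches the top strand at positions 18–26; it acts as a forward primer.
Primer B's reverse complement is CAAGGGGTG, matching the top strand at positions 37–45; it acts as a reverse primer.
The 3' ends face each other across positions 18–45, giving a 28 bp product.

Yes — a 28 bp product.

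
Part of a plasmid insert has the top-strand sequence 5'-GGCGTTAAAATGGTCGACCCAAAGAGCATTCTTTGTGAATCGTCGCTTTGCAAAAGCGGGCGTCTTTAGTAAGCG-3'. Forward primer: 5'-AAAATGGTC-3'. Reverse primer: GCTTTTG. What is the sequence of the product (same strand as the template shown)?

5'-AAAATGGTCGACCCAAAGAGCATTCTTTGTGAATCGTCGCTTTGCAAAAGC-3'

Scanning the template, AAAATGGTC occurs at positions 7–15; this primer anneals to the bottom strand there with its 3' end pointing downstream.
The reverse primer's reverse complement is CAAAAGC, which matches the template at positions 51–57.
The product is the template from position 7 through 57 (51 bp).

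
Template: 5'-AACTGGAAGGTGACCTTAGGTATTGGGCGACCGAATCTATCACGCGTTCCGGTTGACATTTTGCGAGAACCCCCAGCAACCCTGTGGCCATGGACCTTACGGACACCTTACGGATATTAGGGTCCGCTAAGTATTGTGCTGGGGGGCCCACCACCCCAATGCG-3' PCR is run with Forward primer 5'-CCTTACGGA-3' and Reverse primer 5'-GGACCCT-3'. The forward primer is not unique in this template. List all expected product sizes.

The forward primer CCTTACGGA matches the top strand at positions 95–103, 106–114.
The reverse primer's reverse complement is AGGGTCC, matching at positions 119–125.
Each forward site pairs with the reverse site to give a product ending at position 125: sizes 31, 20 bp.

31 bp, 20 bp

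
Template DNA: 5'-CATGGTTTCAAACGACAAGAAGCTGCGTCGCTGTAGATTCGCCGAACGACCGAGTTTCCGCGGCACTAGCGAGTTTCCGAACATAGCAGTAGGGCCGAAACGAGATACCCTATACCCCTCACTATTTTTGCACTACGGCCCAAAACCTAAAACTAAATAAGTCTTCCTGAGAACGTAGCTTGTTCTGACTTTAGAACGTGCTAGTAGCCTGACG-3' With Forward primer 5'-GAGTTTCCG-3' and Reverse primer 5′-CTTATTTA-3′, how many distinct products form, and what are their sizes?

Two products: 110 bp, 91 bp

The forward primer GAGTTTCCG matches the top strand at positions 52–60, 71–79.
The reverse primer's reverse complement is TAAATAAG, matching at positions 154–161.
Each forward site pairs with the reverse site to give a product ending at position 161: sizes 110, 91 bp.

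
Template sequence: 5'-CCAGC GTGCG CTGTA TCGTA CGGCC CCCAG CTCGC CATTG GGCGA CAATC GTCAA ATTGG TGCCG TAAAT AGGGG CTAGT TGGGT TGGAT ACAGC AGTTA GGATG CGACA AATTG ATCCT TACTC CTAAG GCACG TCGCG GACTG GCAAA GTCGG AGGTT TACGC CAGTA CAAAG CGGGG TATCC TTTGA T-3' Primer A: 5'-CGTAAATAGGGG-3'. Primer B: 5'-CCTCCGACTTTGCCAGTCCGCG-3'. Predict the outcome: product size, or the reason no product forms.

Yes — a 95 bp product.

Primer A (CGTAAATAGGGG) matches the top strand at positions 64–75; it acts as a forward primer.
Primer B's reverse complement is CGCGGACTGGCAAAGTCGGAGG, matching the top strand at positions 137–158; it acts as a reverse primer.
The 3' ends face each other across positions 64–158, giving a 95 bp product.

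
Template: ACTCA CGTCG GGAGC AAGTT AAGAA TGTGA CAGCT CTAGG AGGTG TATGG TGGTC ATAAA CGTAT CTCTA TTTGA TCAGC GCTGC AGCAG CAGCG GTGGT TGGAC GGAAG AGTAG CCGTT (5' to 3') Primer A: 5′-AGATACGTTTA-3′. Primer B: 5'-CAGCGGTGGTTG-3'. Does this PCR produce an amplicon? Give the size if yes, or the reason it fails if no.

Primer A (AGATACGTTTA) has reverse complement TAAACGTATCT, which matches the top strand at positions 57–67; primer A anneals to the top strand there with its 3' end pointing upstream toward position 57.
Primer B (CAGCGGTGGTTG) matches the top strand directly at positions 91–102; it anneals to the bottom strand with its 3' end pointing downstream toward position 102.
The 3' ends diverge (primer A extends toward position 1, primer B toward position 120), so the primers never converge on a shared product.

No product — the primers' 3' ends point away from each other.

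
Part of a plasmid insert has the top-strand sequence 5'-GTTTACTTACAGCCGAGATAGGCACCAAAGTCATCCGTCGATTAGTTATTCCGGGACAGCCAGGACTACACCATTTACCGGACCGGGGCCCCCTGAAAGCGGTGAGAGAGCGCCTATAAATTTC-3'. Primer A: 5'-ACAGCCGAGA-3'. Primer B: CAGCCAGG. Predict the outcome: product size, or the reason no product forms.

No product — both primers anneal to the same strand and extend in the same direction.

Primer A (ACAGCCGAGA) matches the top strand at positions 9–18 (3' end points downstream).
Primer B (CAGCCAGG) also matches the top strand directly, at positions 57–64 — its reverse complement CCTGGCTG is not present.
Both primers anneal to the bottom strand with 3' ends pointing the same way, so neither can prime synthesis back toward the other.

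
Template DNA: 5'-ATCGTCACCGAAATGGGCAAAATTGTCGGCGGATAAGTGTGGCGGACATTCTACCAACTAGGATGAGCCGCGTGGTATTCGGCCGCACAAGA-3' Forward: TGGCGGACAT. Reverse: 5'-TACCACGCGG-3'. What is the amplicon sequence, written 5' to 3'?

5'-TGGCGGACATTCTACCAACTAGGATGAGCCGCGTGGTA-3'

The forward primer matches the template at positions 40–49.
Taking the reverse complement of TACCACGCGG gives CCGCGTGGTA, found at positions 68–77 on the template; the primer anneals here to the top strand with its 3' end pointing upstream.
The product is the template from position 40 through 77 (38 bp).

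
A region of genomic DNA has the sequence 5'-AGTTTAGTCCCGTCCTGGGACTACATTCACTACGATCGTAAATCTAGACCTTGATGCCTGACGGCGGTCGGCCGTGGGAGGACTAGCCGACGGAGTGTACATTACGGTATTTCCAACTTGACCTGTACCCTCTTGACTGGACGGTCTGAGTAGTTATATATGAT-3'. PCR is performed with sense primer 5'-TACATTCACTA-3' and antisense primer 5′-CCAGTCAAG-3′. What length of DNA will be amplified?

119 bp

Scanning the template, TACATTCACTA occurs at positions 22–32; this primer anneals to the bottom strand there with its 3' end pointing downstream.
Taking the reverse complement of CCAGTCAAG gives CTTGACTGG, found at positions 132–140 on the template; the primer anneals here to the top strand with its 3' end pointing upstream.
Amplicon spans positions 22–140: 119 bp.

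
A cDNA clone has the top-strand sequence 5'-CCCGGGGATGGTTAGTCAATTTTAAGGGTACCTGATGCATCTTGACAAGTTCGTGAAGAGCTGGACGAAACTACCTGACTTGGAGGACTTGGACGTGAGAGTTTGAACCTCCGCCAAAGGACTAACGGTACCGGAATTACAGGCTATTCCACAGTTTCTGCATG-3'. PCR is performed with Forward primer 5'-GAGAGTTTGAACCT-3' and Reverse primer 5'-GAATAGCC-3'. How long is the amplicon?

Scanning the template, GAGAGTTTGAACCT occurs at positions 97–110; this primer anneals to the bottom strand there with its 3' end pointing downstream.
Taking the reverse complement of GAATAGCC gives GGCTATTC, found at positions 142–149 on the template; the primer anneals here to the top strand with its 3' end pointing upstream.
The product runs from position 97 to position 149, so its length is 149 − 97 + 1 = 53 bp.

53 bp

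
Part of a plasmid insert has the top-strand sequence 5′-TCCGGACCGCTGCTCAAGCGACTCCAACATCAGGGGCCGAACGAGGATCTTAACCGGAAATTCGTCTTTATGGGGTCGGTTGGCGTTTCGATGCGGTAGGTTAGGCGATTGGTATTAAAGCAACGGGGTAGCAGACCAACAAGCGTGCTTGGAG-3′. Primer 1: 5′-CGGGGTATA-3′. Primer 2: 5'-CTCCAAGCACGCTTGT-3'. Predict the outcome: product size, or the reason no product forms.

No product — primer 1 has no binding site in the template.

Primer 1 (CGGGGTATA) does not match the top strand, and its reverse complement TATACCCCG does not match either.
With no annealing site for primer 1, no amplification occurs.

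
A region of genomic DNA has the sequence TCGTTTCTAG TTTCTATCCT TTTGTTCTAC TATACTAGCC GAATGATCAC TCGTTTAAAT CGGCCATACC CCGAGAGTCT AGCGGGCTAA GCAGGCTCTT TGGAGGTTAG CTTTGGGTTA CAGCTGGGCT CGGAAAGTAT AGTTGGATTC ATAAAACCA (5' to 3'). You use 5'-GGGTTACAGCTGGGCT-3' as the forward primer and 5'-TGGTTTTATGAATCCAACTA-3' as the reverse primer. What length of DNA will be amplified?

45 bp

Forward primer GGGTTACAGCTGGGCT is found on the top strand at positions 115–130.
Reverse complement of the reverse primer: TAGTTGGATTCATAAAACCA. This occurs on the top strand at positions 140–159.
Amplicon spans positions 115–159: 45 bp.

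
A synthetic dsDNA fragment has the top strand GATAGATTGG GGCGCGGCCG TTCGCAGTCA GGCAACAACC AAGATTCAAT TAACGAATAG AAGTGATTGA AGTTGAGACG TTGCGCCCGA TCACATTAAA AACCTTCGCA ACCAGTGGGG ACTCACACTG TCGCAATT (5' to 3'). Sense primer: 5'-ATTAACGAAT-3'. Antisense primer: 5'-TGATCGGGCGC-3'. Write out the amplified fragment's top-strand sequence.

5'-ATTAACGAATAGAAGTGATTGAAGTTGAGACGTTGCGCCCGATCA-3'

The forward primer matches the template at positions 49–58.
Reverse complement of the reverse primer: GCGCCCGATCA. This occurs on the top strand at positions 83–93.
The product is the template from position 49 through 93 (45 bp).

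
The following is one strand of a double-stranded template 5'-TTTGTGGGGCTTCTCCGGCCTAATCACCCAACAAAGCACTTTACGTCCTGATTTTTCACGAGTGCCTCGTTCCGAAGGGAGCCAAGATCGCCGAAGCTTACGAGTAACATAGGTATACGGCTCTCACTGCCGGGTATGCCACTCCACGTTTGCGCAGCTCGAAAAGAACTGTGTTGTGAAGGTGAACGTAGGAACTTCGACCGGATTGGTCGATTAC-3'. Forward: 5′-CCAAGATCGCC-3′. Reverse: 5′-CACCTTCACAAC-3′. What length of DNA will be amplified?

103 bp

Scanning the template, CCAAGATCGCC occurs at positions 82–92; this primer anneals to the bottom strand there with its 3' end pointing downstream.
The reverse primer's reverse complement is GTTGTGAAGGTG, which matches the template at positions 173–184.
Product length = (reverse-primer end) − (forward-primer start) + 1 = 184 − 82 + 1 = 103 bp.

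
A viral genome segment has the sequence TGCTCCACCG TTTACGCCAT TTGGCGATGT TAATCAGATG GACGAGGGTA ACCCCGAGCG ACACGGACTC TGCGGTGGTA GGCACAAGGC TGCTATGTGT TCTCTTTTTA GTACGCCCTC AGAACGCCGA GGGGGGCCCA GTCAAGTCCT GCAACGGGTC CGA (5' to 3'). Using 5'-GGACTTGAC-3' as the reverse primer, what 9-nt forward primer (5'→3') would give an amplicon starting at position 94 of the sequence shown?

The reverse primer's reverse complement GTCAAGTCC matches the template at positions 141–149; the product starts at position 94.
The forward primer is identical to the top strand over positions 94–102: TATGTGTTC.

5'-TATGTGTTC-3'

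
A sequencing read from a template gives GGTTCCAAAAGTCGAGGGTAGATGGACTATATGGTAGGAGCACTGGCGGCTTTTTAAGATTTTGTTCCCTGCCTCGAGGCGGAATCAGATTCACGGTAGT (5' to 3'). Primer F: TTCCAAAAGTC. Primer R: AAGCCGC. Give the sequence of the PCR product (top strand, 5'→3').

Scanning the template, TTCCAAAAGTC occurs at positions 3–13; this primer anneals to the bottom strand there with its 3' end pointing downstream.
Taking the reverse complement of AAGCCGC gives GCGGCTT, found at positions 46–52 on the template; the primer anneals here to the top strand with its 3' end pointing upstream.
The product is the template from position 3 through 52 (50 bp).

5'-TTCCAAAAGTCGAGGGTAGATGGACTATATGGTAGGAGCACTGGCGGCTT-3'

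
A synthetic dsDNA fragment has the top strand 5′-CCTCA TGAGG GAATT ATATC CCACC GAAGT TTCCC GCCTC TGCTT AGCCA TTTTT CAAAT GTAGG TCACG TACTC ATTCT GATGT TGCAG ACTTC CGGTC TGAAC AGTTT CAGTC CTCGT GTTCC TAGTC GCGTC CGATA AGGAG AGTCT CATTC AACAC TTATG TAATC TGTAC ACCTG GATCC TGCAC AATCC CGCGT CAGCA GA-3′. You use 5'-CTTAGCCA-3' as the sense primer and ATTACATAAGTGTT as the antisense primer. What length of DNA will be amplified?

Scanning the template, CTTAGCCA occurs at positions 43–50; this primer anneals to the bottom strand there with its 3' end pointing downstream.
Reverse complement of the reverse primer: AACACTTATGTAAT. This occurs on the top strand at positions 156–169.
The product runs from position 43 to position 169, so its length is 169 − 43 + 1 = 127 bp.

127 bp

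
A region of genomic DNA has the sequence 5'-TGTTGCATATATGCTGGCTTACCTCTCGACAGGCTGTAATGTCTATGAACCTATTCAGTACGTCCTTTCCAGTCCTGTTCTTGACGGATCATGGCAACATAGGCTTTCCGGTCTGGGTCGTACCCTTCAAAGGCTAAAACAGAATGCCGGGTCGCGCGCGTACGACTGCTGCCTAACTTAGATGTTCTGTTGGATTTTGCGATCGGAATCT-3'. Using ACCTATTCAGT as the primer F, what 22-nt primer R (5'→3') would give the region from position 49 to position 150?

The product's 3' end on the top strand is position 150.
The reverse primer anneals to the top strand over positions 129–150, i.e. to AAAGGCTAAAACAGAATGCCGG.
Its sequence written 5'→3' is the reverse complement: CCGGCATTCTGTTTTAGCCTTT.

5'-CCGGCATTCTGTTTTAGCCTTT-3'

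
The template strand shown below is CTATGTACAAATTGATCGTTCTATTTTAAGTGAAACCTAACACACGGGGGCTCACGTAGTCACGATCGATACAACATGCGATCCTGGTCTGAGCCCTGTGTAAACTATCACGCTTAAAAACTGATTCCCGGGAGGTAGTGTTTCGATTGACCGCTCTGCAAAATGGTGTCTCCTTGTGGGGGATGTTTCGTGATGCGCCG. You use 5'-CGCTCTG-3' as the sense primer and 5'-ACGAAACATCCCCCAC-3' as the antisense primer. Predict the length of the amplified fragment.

40 bp

Forward primer CGCTCTG is found on the top strand at positions 152–158.
Reverse complement of the reverse primer: GTGGGGGATGTTTCGT. This occurs on the top strand at positions 176–191.
The product runs from position 152 to position 191, so its length is 191 − 152 + 1 = 40 bp.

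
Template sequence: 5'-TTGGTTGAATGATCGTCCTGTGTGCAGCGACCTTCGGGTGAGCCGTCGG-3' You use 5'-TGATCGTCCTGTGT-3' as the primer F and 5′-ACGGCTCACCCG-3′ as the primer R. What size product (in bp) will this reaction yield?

Scanning the template, TGATCGTCCTGTGT occurs at positions 10–23; this primer anneals to the bottom strand there with its 3' end pointing downstream.
Taking the reverse complement of ACGGCTCACCCG gives CGGGTGAGCCGT, found at positions 35–46 on the template; the primer anneals here to the top strand with its 3' end pointing upstream.
The product runs from position 10 to position 46, so its length is 46 − 10 + 1 = 37 bp.

37 bp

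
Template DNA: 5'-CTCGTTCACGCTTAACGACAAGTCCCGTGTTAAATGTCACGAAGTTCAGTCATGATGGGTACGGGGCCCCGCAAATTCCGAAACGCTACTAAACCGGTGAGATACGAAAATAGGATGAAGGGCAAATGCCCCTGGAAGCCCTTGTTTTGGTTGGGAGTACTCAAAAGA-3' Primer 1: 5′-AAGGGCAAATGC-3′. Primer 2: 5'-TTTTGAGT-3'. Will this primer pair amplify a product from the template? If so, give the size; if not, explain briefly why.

Primer 1 (AAGGGCAAATGC) matches the top strand at positions 118–129; it acts as a forward primer.
Primer 2's reverse complement is ACTCAAAA, matching the top strand at positions 159–166; it acts as a reverse primer.
The 3' ends face each other across positions 118–166, giving a 49 bp product.

Yes — a 49 bp product.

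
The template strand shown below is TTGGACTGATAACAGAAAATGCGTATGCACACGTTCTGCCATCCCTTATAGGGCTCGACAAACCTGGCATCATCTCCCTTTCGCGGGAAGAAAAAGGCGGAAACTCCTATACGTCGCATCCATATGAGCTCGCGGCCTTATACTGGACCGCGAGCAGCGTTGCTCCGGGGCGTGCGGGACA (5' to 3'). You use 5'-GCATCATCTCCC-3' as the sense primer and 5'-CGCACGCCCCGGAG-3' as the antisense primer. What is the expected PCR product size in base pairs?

Forward primer GCATCATCTCCC is found on the top strand at positions 67–78.
Reverse complement of the reverse primer: CTCCGGGGCGTGCG. This occurs on the top strand at positions 163–176.
Amplicon spans positions 67–176: 110 bp.

110 bp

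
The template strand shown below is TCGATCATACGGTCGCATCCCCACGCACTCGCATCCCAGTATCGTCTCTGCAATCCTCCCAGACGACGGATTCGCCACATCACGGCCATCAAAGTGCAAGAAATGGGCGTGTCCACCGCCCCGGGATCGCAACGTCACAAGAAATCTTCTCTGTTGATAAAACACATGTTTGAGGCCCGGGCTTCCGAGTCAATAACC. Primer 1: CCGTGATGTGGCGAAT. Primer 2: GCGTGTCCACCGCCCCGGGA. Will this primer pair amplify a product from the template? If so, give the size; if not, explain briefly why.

No product — the primers' 3' ends point away from each other.

Primer 1 (CCGTGATGTGGCGAAT) has reverse complement ATTCGCCACATCACGG, which matches the top strand at positions 70–85; primer 1 anneals to the top strand there with its 3' end pointing upstream toward position 70.
Primer 2 (GCGTGTCCACCGCCCCGGGA) matches the top strand directly at positions 107–126; it anneals to the bottom strand with its 3' end pointing downstream toward position 126.
The 3' ends diverge (primer 1 extends toward position 1, primer 2 toward position 198), so the primers never converge on a shared product.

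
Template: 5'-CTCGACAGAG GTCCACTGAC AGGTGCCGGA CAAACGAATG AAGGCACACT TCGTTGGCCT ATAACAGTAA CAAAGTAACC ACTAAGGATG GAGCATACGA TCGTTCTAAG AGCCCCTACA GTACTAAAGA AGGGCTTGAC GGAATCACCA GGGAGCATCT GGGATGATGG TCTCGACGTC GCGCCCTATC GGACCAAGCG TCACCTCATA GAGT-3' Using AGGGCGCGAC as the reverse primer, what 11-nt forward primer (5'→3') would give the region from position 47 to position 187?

The reverse primer's reverse complement GTCGCGCCCT matches the template at positions 178–187; the product starts at position 47.
The forward primer is identical to the top strand over positions 47–57: CACTTCGTTGG.

5'-CACTTCGTTGG-3'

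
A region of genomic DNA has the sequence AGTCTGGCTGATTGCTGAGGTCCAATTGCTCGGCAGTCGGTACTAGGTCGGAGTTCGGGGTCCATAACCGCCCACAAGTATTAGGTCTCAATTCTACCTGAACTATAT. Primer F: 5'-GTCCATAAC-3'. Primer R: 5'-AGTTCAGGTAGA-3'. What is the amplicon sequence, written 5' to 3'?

The forward primer matches the template at positions 60–68.
The reverse primer's reverse complement is TCTACCTGAACT, which matches the template at positions 93–104.
The product is the template from position 60 through 104 (45 bp).

5'-GTCCATAACCGCCCACAAGTATTAGGTCTCAATTCTACCTGAACT-3'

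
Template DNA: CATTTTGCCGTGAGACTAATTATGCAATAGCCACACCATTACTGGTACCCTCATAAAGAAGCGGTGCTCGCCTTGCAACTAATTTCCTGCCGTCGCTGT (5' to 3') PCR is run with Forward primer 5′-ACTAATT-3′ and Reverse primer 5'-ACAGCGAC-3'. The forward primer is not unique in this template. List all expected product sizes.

The forward primer ACTAATT matches the top strand at positions 15–21, 78–84.
The reverse primer's reverse complement is GTCGCTGT, matching at positions 92–99.
Each forward site pairs with the reverse site to give a product ending at position 99: sizes 85, 22 bp.

85 bp, 22 bp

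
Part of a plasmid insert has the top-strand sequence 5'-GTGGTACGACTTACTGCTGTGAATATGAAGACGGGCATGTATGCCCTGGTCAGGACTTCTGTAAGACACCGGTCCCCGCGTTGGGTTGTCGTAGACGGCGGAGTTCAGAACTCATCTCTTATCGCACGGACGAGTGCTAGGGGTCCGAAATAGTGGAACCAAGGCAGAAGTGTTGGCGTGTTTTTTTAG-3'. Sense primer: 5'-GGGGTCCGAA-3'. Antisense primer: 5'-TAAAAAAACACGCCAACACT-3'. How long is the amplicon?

The forward primer matches the template at positions 140–149.
Taking the reverse complement of TAAAAAAACACGCCAACACT gives AGTGTTGGCGTGTTTTTTTA, found at positions 169–188 on the template; the primer anneals here to the top strand with its 3' end pointing upstream.
Product length = (reverse-primer end) − (forward-primer start) + 1 = 188 − 140 + 1 = 49 bp.

49 bp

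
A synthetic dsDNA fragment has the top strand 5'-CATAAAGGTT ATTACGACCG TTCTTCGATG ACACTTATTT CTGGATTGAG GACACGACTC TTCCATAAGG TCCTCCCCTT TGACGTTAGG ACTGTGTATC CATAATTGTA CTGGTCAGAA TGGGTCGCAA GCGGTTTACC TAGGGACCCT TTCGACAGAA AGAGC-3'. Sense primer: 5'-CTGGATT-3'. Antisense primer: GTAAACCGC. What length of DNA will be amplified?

99 bp

The forward primer matches the template at positions 41–47.
Reverse complement of the reverse primer: GCGGTTTAC. This occurs on the top strand at positions 131–139.
The product runs from position 41 to position 139, so its length is 139 − 41 + 1 = 99 bp.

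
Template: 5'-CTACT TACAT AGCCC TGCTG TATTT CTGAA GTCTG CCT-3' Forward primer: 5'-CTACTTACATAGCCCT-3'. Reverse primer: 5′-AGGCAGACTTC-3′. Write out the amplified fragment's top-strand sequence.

Scanning the template, CTACTTACATAGCCCT occurs at positions 1–16; this primer anneals to the bottom strand there with its 3' end pointing downstream.
Taking the reverse complement of AGGCAGACTTC gives GAAGTCTGCCT, found at positions 28–38 on the template; the primer anneals here to the top strand with its 3' end pointing upstream.
The product is the template from position 1 through 38 (38 bp).

5'-CTACTTACATAGCCCTGCTGTATTTCTGAAGTCTGCCT-3'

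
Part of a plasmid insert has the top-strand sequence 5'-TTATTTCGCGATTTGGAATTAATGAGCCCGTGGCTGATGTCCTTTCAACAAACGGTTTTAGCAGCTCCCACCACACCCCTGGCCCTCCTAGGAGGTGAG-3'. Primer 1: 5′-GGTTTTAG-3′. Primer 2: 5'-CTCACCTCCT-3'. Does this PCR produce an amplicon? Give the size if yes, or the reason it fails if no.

Primer 1 (GGTTTTAG) matches the top strand at positions 54–61; it acts as a forward primer.
Primer 2's reverse complement is AGGAGGTGAG, matching the top strand at positions 90–99; it acts as a reverse primer.
The 3' ends face each other across positions 54–99, giving a 46 bp product.

Yes — a 46 bp product.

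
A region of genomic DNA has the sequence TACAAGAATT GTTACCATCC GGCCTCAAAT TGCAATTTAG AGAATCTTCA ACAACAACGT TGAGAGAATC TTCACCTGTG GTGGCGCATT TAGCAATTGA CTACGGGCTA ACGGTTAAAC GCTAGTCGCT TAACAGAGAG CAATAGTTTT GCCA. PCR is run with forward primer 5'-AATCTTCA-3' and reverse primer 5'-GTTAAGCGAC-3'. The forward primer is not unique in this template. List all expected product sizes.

92 bp, 68 bp

The forward primer AATCTTCA matches the top strand at positions 43–50, 67–74.
The reverse primer's reverse complement is GTCGCTTAAC, matching at positions 125–134.
Each forward site pairs with the reverse site to give a product ending at position 134: sizes 92, 68 bp.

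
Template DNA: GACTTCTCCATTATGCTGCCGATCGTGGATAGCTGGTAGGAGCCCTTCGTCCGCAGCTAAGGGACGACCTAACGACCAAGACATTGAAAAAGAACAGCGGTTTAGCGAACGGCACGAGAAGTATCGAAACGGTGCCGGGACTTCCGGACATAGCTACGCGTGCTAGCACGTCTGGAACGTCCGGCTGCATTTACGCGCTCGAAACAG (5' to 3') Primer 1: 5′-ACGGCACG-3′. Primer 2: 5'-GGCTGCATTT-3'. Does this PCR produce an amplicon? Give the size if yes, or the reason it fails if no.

No product — both primers anneal to the same strand and extend in the same direction.

Primer 1 (ACGGCACG) matches the top strand at positions 109–116 (3' end points downstream).
Primer 2 (GGCTGCATTT) also matches the top strand directly, at positions 183–192 — its reverse complement AAATGCAGCC is not present.
Both primers anneal to the bottom strand with 3' ends pointing the same way, so neither can prime synthesis back toward the other.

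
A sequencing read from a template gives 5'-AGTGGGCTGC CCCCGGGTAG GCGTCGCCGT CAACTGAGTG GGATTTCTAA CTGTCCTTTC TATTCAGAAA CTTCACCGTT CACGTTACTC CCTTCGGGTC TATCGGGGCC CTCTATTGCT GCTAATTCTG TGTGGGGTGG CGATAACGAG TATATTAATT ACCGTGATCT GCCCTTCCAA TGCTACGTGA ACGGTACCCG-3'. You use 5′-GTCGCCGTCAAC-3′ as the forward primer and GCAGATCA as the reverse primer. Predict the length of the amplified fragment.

Forward primer GTCGCCGTCAAC is found on the top strand at positions 23–34.
Reverse complement of the reverse primer: TGATCTGC. This occurs on the top strand at positions 165–172.
The product runs from position 23 to position 172, so its length is 172 − 23 + 1 = 150 bp.

150 bp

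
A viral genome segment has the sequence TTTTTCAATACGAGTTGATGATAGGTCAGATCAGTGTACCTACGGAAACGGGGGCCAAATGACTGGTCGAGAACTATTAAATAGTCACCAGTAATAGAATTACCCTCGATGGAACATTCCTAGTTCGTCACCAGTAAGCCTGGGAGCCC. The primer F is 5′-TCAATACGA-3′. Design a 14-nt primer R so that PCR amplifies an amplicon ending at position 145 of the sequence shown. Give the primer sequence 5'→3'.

5'-TCCCAGGCTTACTG-3'

The forward primer binds at positions 5–13; the product's 3' end on the top strand is position 145.
The reverse primer anneals to the top strand over positions 132–145, i.e. to CAGTAAGCCTGGGA.
Its sequence written 5'→3' is the reverse complement: TCCCAGGCTTACTG.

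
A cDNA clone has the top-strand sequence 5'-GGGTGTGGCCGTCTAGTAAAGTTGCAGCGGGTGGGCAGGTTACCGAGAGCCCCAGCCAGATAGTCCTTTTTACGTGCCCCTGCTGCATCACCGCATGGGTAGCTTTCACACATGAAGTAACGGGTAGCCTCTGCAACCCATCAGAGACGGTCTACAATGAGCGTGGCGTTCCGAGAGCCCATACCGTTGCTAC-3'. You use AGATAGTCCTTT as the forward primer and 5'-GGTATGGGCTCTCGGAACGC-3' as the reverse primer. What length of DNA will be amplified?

Forward primer AGATAGTCCTTT is found on the top strand at positions 58–69.
Taking the reverse complement of GGTATGGGCTCTCGGAACGC gives GCGTTCCGAGAGCCCATACC, found at positions 166–185 on the template; the primer anneals here to the top strand with its 3' end pointing upstream.
Product length = (reverse-primer end) − (forward-primer start) + 1 = 185 − 58 + 1 = 128 bp.

128 bp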